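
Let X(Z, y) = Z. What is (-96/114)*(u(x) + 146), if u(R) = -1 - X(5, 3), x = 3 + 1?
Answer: -2240/19 ≈ -117.89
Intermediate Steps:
x = 4
u(R) = -6 (u(R) = -1 - 1*5 = -1 - 5 = -6)
(-96/114)*(u(x) + 146) = (-96/114)*(-6 + 146) = -96*1/114*140 = -16/19*140 = -2240/19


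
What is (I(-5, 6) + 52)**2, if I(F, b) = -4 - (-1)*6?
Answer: 2916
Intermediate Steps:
I(F, b) = 2 (I(F, b) = -4 - 1*(-6) = -4 + 6 = 2)
(I(-5, 6) + 52)**2 = (2 + 52)**2 = 54**2 = 2916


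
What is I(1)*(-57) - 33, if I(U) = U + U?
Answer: -147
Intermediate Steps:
I(U) = 2*U
I(1)*(-57) - 33 = (2*1)*(-57) - 33 = 2*(-57) - 33 = -114 - 33 = -147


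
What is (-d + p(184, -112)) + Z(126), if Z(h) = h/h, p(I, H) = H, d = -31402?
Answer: 31291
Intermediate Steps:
Z(h) = 1
(-d + p(184, -112)) + Z(126) = (-1*(-31402) - 112) + 1 = (31402 - 112) + 1 = 31290 + 1 = 31291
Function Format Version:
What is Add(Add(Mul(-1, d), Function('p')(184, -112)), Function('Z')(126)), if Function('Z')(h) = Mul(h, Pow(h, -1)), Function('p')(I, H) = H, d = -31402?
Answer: 31291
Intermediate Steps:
Function('Z')(h) = 1
Add(Add(Mul(-1, d), Function('p')(184, -112)), Function('Z')(126)) = Add(Add(Mul(-1, -31402), -112), 1) = Add(Add(31402, -112), 1) = Add(31290, 1) = 31291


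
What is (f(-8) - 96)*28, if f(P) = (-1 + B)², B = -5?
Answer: -1680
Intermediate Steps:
f(P) = 36 (f(P) = (-1 - 5)² = (-6)² = 36)
(f(-8) - 96)*28 = (36 - 96)*28 = -60*28 = -1680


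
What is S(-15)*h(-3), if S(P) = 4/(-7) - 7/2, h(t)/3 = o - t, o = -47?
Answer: 3762/7 ≈ 537.43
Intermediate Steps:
h(t) = -141 - 3*t (h(t) = 3*(-47 - t) = -141 - 3*t)
S(P) = -57/14 (S(P) = 4*(-⅐) - 7*½ = -4/7 - 7/2 = -57/14)
S(-15)*h(-3) = -57*(-141 - 3*(-3))/14 = -57*(-141 + 9)/14 = -57/14*(-132) = 3762/7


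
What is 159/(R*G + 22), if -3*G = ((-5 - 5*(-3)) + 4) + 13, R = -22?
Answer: 159/220 ≈ 0.72273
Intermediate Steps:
G = -9 (G = -(((-5 - 5*(-3)) + 4) + 13)/3 = -(((-5 + 15) + 4) + 13)/3 = -((10 + 4) + 13)/3 = -(14 + 13)/3 = -⅓*27 = -9)
159/(R*G + 22) = 159/(-22*(-9) + 22) = 159/(198 + 22) = 159/220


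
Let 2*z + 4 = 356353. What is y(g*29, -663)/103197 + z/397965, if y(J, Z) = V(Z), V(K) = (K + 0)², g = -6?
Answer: 42960033547/9126398690 ≈ 4.7072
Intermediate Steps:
V(K) = K²
y(J, Z) = Z²
z = 356349/2 (z = -2 + (½)*356353 = -2 + 356353/2 = 356349/2 ≈ 1.7817e+5)
y(g*29, -663)/103197 + z/397965 = (-663)²/103197 + (356349/2)/397965 = 439569*(1/103197) + (356349/2)*(1/397965) = 146523/34399 + 118783/265310 = 42960033547/9126398690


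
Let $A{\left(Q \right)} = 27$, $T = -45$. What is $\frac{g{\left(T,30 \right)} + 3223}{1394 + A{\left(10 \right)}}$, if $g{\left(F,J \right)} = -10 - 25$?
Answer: $\frac{3188}{1421} \approx 2.2435$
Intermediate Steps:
$g{\left(F,J \right)} = -35$ ($g{\left(F,J \right)} = -10 - 25 = -35$)
$\frac{g{\left(T,30 \right)} + 3223}{1394 + A{\left(10 \right)}} = \frac{-35 + 3223}{1394 + 27} = \frac{3188}{1421}$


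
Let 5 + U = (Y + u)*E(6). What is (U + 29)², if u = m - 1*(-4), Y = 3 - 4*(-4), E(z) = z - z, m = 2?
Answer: 576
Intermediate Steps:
E(z) = 0
Y = 19 (Y = 3 + 16 = 19)
u = 6 (u = 2 - 1*(-4) = 2 + 4 = 6)
U = -5 (U = -5 + (19 + 6)*0 = -5 + 25*0 = -5 + 0 = -5)
(U + 29)² = (-5 + 29)² = 24² = 576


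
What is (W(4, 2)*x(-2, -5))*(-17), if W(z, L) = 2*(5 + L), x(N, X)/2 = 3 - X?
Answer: -3808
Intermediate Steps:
x(N, X) = 6 - 2*X (x(N, X) = 2*(3 - X) = 6 - 2*X)
W(z, L) = 10 + 2*L
(W(4, 2)*x(-2, -5))*(-17) = ((10 + 2*2)*(6 - 2*(-5)))*(-17) = ((10 + 4)*(6 + 10))*(-17) = (14*16)*(-17) = 224*(-17) = -3808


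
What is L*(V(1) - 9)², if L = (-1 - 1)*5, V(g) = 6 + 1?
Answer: -40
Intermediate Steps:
V(g) = 7
L = -10 (L = -2*5 = -10)
L*(V(1) - 9)² = -10*(7 - 9)² = -10*(-2)² = -10*4 = -40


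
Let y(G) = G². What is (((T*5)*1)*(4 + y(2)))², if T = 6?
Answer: 57600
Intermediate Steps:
(((T*5)*1)*(4 + y(2)))² = (((6*5)*1)*(4 + 2²))² = ((30*1)*(4 + 4))² = (30*8)² = 240² = 57600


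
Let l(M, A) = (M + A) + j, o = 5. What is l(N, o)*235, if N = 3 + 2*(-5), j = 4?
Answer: 470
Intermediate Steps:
N = -7 (N = 3 - 10 = -7)
l(M, A) = 4 + A + M (l(M, A) = (M + A) + 4 = (A + M) + 4 = 4 + A + M)
l(N, o)*235 = (4 + 5 - 7)*235 = 2*235 = 470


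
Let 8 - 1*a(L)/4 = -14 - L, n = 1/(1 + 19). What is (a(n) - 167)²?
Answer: 155236/25 ≈ 6209.4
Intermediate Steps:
n = 1/20 ≈ 0.050000
a(L) = 88 + 4*L (a(L) = 32 - 4*(-14 - L) = 32 + (56 + 4*L) = 88 + 4*L)
(a(n) - 167)² = ((88 + 4*(1/20)) - 167)² = ((88 + ⅕) - 167)² = (441/5 - 167)² = (-394/5)² = 155236/25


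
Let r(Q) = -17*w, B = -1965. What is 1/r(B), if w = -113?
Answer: 1/1921 ≈ 0.00052056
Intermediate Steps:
r(Q) = 1921 (r(Q) = -17*(-113) = 1921)
1/r(B) = 1/1921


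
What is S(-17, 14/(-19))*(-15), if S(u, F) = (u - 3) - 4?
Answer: 360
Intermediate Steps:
S(u, F) = -7 + u (S(u, F) = (-3 + u) - 4 = -7 + u)
S(-17, 14/(-19))*(-15) = (-7 - 17)*(-15) = -24*(-15) = 360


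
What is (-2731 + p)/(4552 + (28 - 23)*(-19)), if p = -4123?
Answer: -6854/4457 ≈ -1.5378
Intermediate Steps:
(-2731 + p)/(4552 + (28 - 23)*(-19)) = (-2731 - 4123)/(4552 + (28 - 23)*(-19)) = -6854/(4552 + 5*(-19)) = -6854/(4552 - 95) = -6854/4457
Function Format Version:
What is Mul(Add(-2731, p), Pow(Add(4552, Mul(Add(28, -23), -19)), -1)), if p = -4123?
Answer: Rational(-6854, 4457) ≈ -1.5378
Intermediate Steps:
Mul(Add(-2731, p), Pow(Add(4552, Mul(Add(28, -23), -19)), -1)) = Mul(Add(-2731, -4123), Pow(Add(4552, Mul(Add(28, -23), -19)), -1)) = Mul(-6854, Pow(Add(4552, Mul(5, -19)), -1)) = Mul(-6854, Pow(Add(4552, -95), -1)) = Mul(-6854, Pow(4457, -1)) = Mul(-6854, Rational(1, 4457)) = Rational(-6854, 4457)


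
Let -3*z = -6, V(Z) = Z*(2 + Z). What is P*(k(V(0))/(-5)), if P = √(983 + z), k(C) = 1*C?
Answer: 0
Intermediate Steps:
k(C) = C
z = 2 (z = -⅓*(-6) = 2)
P = √985 (P = √(983 + 2) = √985 ≈ 31.385)
P*(k(V(0))/(-5)) = √985*((0*(2 + 0))/(-5)) = √985*((0*2)*(-⅕)) = √985*(0*(-⅕)) = √985*0 = 0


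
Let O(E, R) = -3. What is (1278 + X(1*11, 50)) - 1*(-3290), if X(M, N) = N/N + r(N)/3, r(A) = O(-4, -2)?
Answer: 4568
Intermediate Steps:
r(A) = -3
X(M, N) = 0 (X(M, N) = N/N - 3/3 = 1 - 3*⅓ = 1 - 1 = 0)
(1278 + X(1*11, 50)) - 1*(-3290) = (1278 + 0) - 1*(-3290) = 1278 + 3290 = 4568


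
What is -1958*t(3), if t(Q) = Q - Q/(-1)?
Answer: -11748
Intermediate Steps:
t(Q) = 2*Q (t(Q) = Q - Q*(-1) = Q - (-1)*Q = Q + Q = 2*Q)
-1958*t(3) = -3916*3 = -1958*6 = -11748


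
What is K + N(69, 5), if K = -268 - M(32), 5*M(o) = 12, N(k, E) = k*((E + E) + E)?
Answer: 3823/5 ≈ 764.60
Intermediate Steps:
N(k, E) = 3*E*k (N(k, E) = k*(2*E + E) = k*(3*E) = 3*E*k)
M(o) = 12/5 (M(o) = (1/5)*12 = 12/5)
K = -1352/5 (K = -268 - 1*12/5 = -268 - 12/5 = -1352/5 ≈ -270.40)
K + N(69, 5) = -1352/5 + 3*5*69 = -1352/5 + 1035 = 3823/5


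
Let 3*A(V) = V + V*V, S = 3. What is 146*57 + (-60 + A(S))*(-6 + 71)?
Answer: 4682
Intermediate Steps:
A(V) = V/3 + V²/3 (A(V) = (V + V*V)/3 = (V + V²)/3 = V/3 + V²/3)
146*57 + (-60 + A(S))*(-6 + 71) = 146*57 + (-60 + (⅓)*3*(1 + 3))*(-6 + 71) = 8322 + (-60 + (⅓)*3*4)*65 = 8322 + (-60 + 4)*65 = 8322 - 56*65 = 8322 - 3640 = 4682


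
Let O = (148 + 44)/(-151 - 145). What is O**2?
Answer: 576/1369 ≈ 0.42074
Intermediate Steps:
O = -24/37 (O = 192/(-296) = 192*(-1/296) = -24/37 ≈ -0.64865)
O**2 = (-24/37)**2 = 576/1369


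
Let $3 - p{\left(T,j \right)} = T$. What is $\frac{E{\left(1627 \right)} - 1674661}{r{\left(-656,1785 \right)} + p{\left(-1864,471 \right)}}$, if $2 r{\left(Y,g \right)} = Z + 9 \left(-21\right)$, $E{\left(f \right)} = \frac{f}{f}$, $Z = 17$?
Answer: $- \frac{128820}{137} \approx -940.29$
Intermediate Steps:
$p{\left(T,j \right)} = 3 - T$
$E{\left(f \right)} = 1$
$r{\left(Y,g \right)} = -86$ ($r{\left(Y,g \right)} = \frac{17 + 9 \left(-21\right)}{2} = \frac{17 - 189}{2} = \frac{1}{2} \left(-172\right) = -86$)
$\frac{E{\left(1627 \right)} - 1674661}{r{\left(-656,1785 \right)} + p{\left(-1864,471 \right)}} = \frac{1 - 1674661}{-86 + \left(3 - -1864\right)} = - \frac{1674660}{-86 + \left(3 + 1864\right)} = - \frac{1674660}{-86 + 1867} = - \frac{1674660}{1781} = \left(-1674660\right) \frac{1}{1781} = - \frac{128820}{137}$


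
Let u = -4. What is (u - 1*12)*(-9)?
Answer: 144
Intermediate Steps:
(u - 1*12)*(-9) = (-4 - 1*12)*(-9) = (-4 - 12)*(-9) = -16*(-9) = 144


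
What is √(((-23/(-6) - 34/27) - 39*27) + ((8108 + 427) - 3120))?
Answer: √1414122/18 ≈ 66.065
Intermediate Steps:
√(((-23/(-6) - 34/27) - 39*27) + ((8108 + 427) - 3120)) = √(((-23*(-⅙) - 34*1/27) - 1053) + (8535 - 3120)) = √(((23/6 - 34/27) - 1053) + 5415) = √((139/54 - 1053) + 5415) = √(-56723/54 + 5415) = √(235687/54) = √1414122/18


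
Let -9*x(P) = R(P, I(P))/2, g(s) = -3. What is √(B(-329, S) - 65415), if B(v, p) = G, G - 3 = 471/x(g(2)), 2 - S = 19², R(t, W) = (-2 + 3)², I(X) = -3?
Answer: 3*I*√8210 ≈ 271.83*I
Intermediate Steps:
R(t, W) = 1 (R(t, W) = 1² = 1)
S = -359 (S = 2 - 1*19² = 2 - 1*361 = 2 - 361 = -359)
x(P) = -1/18 (x(P) = -1/(9*2) = -⅑*½ = -1/18)
G = -8475 (G = 3 + 471/(-1/18) = 3 + 471*(-18) = 3 - 8478 = -8475)
B(v, p) = -8475
√(B(-329, S) - 65415) = √(-8475 - 65415) = √(-73890) = 3*I*√8210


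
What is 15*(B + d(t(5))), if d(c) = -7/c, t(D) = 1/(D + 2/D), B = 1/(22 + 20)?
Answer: -7933/14 ≈ -566.64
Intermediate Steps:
B = 1/42 ≈ 0.023810
15*(B + d(t(5))) = 15*(1/42 - 7/(5/(2 + 5²))) = 15*(1/42 - 7/(5/(2 + 25))) = 15*(1/42 - 7/(5/27)) = 15*(1/42 - 7/(5*(1/27))) = 15*(1/42 - 7/5/27) = 15*(1/42 - 7*27/5) = 15*(1/42 - 189/5) = 15*(-7933/210) = -7933/14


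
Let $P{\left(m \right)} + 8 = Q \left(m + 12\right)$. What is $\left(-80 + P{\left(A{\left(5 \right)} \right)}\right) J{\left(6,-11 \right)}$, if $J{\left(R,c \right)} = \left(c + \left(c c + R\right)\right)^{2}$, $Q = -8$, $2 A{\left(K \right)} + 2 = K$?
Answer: $-2637376$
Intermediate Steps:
$A{\left(K \right)} = -1 + \frac{K}{2}$
$P{\left(m \right)} = -104 - 8 m$ ($P{\left(m \right)} = -8 - 8 \left(m + 12\right) = -8 - 8 \left(12 + m\right) = -8 - \left(96 + 8 m\right) = -104 - 8 m$)
$J{\left(R,c \right)} = \left(R + c + c^{2}\right)^{2}$ ($J{\left(R,c \right)} = \left(c + \left(c^{2} + R\right)\right)^{2} = \left(c + \left(R + c^{2}\right)\right)^{2} = \left(R + c + c^{2}\right)^{2}$)
$\left(-80 + P{\left(A{\left(5 \right)} \right)}\right) J{\left(6,-11 \right)} = \left(-80 - \left(104 + 8 \left(-1 + \frac{1}{2} \cdot 5\right)\right)\right) \left(6 - 11 + \left(-11\right)^{2}\right)^{2} = \left(-80 - \left(104 + 8 \left(-1 + \frac{5}{2}\right)\right)\right) \left(6 - 11 + 121\right)^{2} = \left(-80 - 116\right) 116^{2} = \left(-80 - 116\right) 13456 = \left(-196\right) 13456 = -2637376$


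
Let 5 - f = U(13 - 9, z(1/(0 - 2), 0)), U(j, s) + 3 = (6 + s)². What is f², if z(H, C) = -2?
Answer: 64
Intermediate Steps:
U(j, s) = -3 + (6 + s)²
f = -8 (f = 5 - (-3 + (6 - 2)²) = 5 - (-3 + 4²) = 5 - (-3 + 16) = 5 - 1*13 = 5 - 13 = -8)
f² = (-8)² = 64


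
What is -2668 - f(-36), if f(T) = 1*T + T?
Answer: -2596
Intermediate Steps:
f(T) = 2*T (f(T) = T + T = 2*T)
-2668 - f(-36) = -2668 - 2*(-36) = -2668 - 1*(-72) = -2668 + 72 = -2596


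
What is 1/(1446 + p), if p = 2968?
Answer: 1/4414 ≈ 0.00022655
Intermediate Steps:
1/(1446 + p) = 1/(1446 + 2968) = 1/4414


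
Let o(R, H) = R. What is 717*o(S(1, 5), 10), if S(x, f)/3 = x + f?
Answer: 12906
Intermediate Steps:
S(x, f) = 3*f + 3*x (S(x, f) = 3*(x + f) = 3*(f + x) = 3*f + 3*x)
717*o(S(1, 5), 10) = 717*(3*5 + 3*1) = 717*(15 + 3) = 717*18 = 12906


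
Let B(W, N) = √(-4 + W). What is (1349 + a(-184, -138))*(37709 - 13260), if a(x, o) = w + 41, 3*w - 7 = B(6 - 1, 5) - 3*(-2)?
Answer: 102294616/3 ≈ 3.4098e+7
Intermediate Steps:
w = 14/3 (w = 7/3 + (√(-4 + (6 - 1)) - 3*(-2))/3 = 7/3 + (√(-4 + 5) + 6)/3 = 7/3 + (√1 + 6)/3 = 7/3 + (1 + 6)/3 = 7/3 + (⅓)*7 = 7/3 + 7/3 = 14/3 ≈ 4.6667)
a(x, o) = 137/3 (a(x, o) = 14/3 + 41 = 137/3)
(1349 + a(-184, -138))*(37709 - 13260) = (1349 + 137/3)*(37709 - 13260) = (4184/3)*24449 = 102294616/3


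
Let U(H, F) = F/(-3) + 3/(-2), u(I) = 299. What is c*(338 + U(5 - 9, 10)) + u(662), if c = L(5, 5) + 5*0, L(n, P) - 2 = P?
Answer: 15787/6 ≈ 2631.2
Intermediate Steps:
L(n, P) = 2 + P
U(H, F) = -3/2 - F/3 (U(H, F) = F*(-⅓) + 3*(-½) = -F/3 - 3/2 = -3/2 - F/3)
c = 7 (c = (2 + 5) + 5*0 = 7 + 0 = 7)
c*(338 + U(5 - 9, 10)) + u(662) = 7*(338 + (-3/2 - ⅓*10)) + 299 = 7*(338 + (-3/2 - 10/3)) + 299 = 7*(338 - 29/6) + 299 = 7*(1999/6) + 299 = 13993/6 + 299 = 15787/6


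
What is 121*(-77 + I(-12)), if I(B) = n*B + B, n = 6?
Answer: -19481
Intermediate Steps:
I(B) = 7*B (I(B) = 6*B + B = 7*B)
121*(-77 + I(-12)) = 121*(-77 + 7*(-12)) = 121*(-77 - 84) = 121*(-161) = -19481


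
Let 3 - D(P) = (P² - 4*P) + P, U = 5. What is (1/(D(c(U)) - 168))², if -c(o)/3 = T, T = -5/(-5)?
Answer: 1/33489 ≈ 2.9861e-5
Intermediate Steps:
T = 1 (T = -5*(-⅕) = 1)
c(o) = -3 (c(o) = -3*1 = -3)
D(P) = 3 - P² + 3*P (D(P) = 3 - ((P² - 4*P) + P) = 3 - (P² - 3*P) = 3 + (-P² + 3*P) = 3 - P² + 3*P)
(1/(D(c(U)) - 168))² = (1/((3 - 1*(-3)² + 3*(-3)) - 168))² = (1/((3 - 1*9 - 9) - 168))² = (1/((3 - 9 - 9) - 168))² = (1/(-15 - 168))² = (1/(-183))² = (-1/183)² = 1/33489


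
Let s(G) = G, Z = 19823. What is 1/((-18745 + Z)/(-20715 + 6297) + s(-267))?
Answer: -7209/1925342 ≈ -0.0037443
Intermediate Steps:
1/((-18745 + Z)/(-20715 + 6297) + s(-267)) = 1/((-18745 + 19823)/(-20715 + 6297) - 267) = 1/(1078/(-14418) - 267) = 1/(1078*(-1/14418) - 267) = 1/(-539/7209 - 267) = 1/(-1925342/7209) = -7209/1925342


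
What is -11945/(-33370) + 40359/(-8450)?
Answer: -62292229/14098825 ≈ -4.4183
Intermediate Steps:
-11945/(-33370) + 40359/(-8450) = -11945*(-1/33370) + 40359*(-1/8450) = 2389/6674 - 40359/8450 = -62292229/14098825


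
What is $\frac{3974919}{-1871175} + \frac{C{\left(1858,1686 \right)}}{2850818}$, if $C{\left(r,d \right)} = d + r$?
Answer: $- \frac{1887523198257}{889063228525} \approx -2.123$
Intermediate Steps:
$\frac{3974919}{-1871175} + \frac{C{\left(1858,1686 \right)}}{2850818} = \frac{3974919}{-1871175} + \frac{1686 + 1858}{2850818} = 3974919 \left(- \frac{1}{1871175}\right) + 3544 \cdot \frac{1}{2850818} = - \frac{1324973}{623725} + \frac{1772}{1425409} = - \frac{1887523198257}{889063228525}$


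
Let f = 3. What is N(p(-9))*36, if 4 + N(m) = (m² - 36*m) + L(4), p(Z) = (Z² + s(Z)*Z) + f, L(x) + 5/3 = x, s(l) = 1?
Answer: 105240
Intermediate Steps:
L(x) = -5/3 + x
p(Z) = 3 + Z + Z² (p(Z) = (Z² + 1*Z) + 3 = (Z² + Z) + 3 = (Z + Z²) + 3 = 3 + Z + Z²)
N(m) = -5/3 + m² - 36*m (N(m) = -4 + ((m² - 36*m) + (-5/3 + 4)) = -4 + ((m² - 36*m) + 7/3) = -4 + (7/3 + m² - 36*m) = -5/3 + m² - 36*m)
N(p(-9))*36 = (-5/3 + (3 - 9 + (-9)²)² - 36*(3 - 9 + (-9)²))*36 = (-5/3 + (3 - 9 + 81)² - 36*(3 - 9 + 81))*36 = (-5/3 + 75² - 36*75)*36 = (-5/3 + 5625 - 2700)*36 = (8770/3)*36 = 105240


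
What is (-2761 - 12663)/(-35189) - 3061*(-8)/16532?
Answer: 279174450/145436137 ≈ 1.9196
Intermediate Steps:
(-2761 - 12663)/(-35189) - 3061*(-8)/16532 = -15424*(-1/35189) + 24488*(1/16532) = 15424/35189 + 6122/4133 = 279174450/145436137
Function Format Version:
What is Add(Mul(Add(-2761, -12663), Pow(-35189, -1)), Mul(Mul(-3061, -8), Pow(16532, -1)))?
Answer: Rational(279174450, 145436137) ≈ 1.9196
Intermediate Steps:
Add(Mul(Add(-2761, -12663), Pow(-35189, -1)), Mul(Mul(-3061, -8), Pow(16532, -1))) = Add(Mul(-15424, Rational(-1, 35189)), Mul(24488, Rational(1, 16532))) = Add(Rational(15424, 35189), Rational(6122, 4133)) = Rational(279174450, 145436137)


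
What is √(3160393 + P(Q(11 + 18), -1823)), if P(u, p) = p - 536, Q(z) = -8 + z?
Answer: √3158034 ≈ 1777.1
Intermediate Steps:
P(u, p) = -536 + p
√(3160393 + P(Q(11 + 18), -1823)) = √(3160393 + (-536 - 1823)) = √(3160393 - 2359) = √3158034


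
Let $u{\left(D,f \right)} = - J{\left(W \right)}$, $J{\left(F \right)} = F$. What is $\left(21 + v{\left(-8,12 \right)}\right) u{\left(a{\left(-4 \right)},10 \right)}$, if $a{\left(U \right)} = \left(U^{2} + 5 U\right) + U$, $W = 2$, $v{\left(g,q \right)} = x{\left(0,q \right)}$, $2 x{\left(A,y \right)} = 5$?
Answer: $-47$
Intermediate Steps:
$x{\left(A,y \right)} = \frac{5}{2}$ ($x{\left(A,y \right)} = \frac{1}{2} \cdot 5 = \frac{5}{2}$)
$v{\left(g,q \right)} = \frac{5}{2}$
$a{\left(U \right)} = U^{2} + 6 U$
$u{\left(D,f \right)} = -2$ ($u{\left(D,f \right)} = \left(-1\right) 2 = -2$)
$\left(21 + v{\left(-8,12 \right)}\right) u{\left(a{\left(-4 \right)},10 \right)} = \left(21 + \frac{5}{2}\right) \left(-2\right) = \frac{47}{2} \left(-2\right) = -47$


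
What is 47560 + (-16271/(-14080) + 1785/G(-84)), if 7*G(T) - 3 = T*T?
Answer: 1575771143263/33130240 ≈ 47563.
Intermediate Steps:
G(T) = 3/7 + T²/7 (G(T) = 3/7 + (T*T)/7 = 3/7 + T²/7)
47560 + (-16271/(-14080) + 1785/G(-84)) = 47560 + (-16271/(-14080) + 1785/(3/7 + (⅐)*(-84)²)) = 47560 + (-16271*(-1/14080) + 1785/(3/7 + (⅐)*7056)) = 47560 + (16271/14080 + 1785/(3/7 + 1008)) = 47560 + (16271/14080 + 1785/(7059/7)) = 47560 + (16271/14080 + 1785*(7/7059)) = 47560 + (16271/14080 + 4165/2353) = 47560 + 96928863/33130240 = 1575771143263/33130240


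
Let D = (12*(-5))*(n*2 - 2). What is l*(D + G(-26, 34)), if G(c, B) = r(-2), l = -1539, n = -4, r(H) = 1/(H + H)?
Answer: -3692061/4 ≈ -9.2302e+5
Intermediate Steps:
r(H) = 1/(2*H)
G(c, B) = -1/4 (G(c, B) = (1/2)/(-2) = (1/2)*(-1/2) = -1/4)
D = 600 (D = (12*(-5))*(-4*2 - 2) = -60*(-8 - 2) = -60*(-10) = 600)
l*(D + G(-26, 34)) = -1539*(600 - 1/4) = -1539*2399/4 = -3692061/4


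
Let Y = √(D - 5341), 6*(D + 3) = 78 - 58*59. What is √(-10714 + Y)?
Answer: √(-96426 + 6*I*√13278)/3 ≈ 0.37108 + 103.51*I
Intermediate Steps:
D = -1681/3 (D = -3 + (78 - 58*59)/6 = -3 + (78 - 3422)/6 = -3 + (⅙)*(-3344) = -3 - 1672/3 = -1681/3 ≈ -560.33)
Y = 2*I*√13278/3 (Y = √(-1681/3 - 5341) = √(-17704/3) = 2*I*√13278/3 ≈ 76.82*I)
√(-10714 + Y) = √(-10714 + 2*I*√13278/3)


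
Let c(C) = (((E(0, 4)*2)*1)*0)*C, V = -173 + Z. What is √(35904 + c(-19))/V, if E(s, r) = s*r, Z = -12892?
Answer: -8*√561/13065 ≈ -0.014503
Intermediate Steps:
E(s, r) = r*s
V = -13065 (V = -173 - 12892 = -13065)
c(C) = 0 (c(C) = ((((4*0)*2)*1)*0)*C = (((0*2)*1)*0)*C = ((0*1)*0)*C = (0*0)*C = 0*C = 0)
√(35904 + c(-19))/V = √(35904 + 0)/(-13065) = √35904*(-1/13065) = (8*√561)*(-1/13065) = -8*√561/13065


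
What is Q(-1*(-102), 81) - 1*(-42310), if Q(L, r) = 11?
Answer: 42321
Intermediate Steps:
Q(-1*(-102), 81) - 1*(-42310) = 11 - 1*(-42310) = 11 + 42310 = 42321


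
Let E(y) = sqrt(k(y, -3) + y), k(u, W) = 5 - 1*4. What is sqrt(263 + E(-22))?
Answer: sqrt(263 + I*sqrt(21)) ≈ 16.218 + 0.1413*I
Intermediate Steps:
k(u, W) = 1 (k(u, W) = 5 - 4 = 1)
E(y) = sqrt(1 + y)
sqrt(263 + E(-22)) = sqrt(263 + sqrt(1 - 22)) = sqrt(263 + sqrt(-21)) = sqrt(263 + I*sqrt(21))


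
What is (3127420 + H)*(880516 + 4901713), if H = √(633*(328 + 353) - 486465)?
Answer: 18083458619180 + 23128916*I*√3462 ≈ 1.8083e+13 + 1.3609e+9*I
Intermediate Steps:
H = 4*I*√3462 (H = √(633*681 - 486465) = √(431073 - 486465) = √(-55392) = 4*I*√3462 ≈ 235.35*I)
(3127420 + H)*(880516 + 4901713) = (3127420 + 4*I*√3462)*(880516 + 4901713) = (3127420 + 4*I*√3462)*5782229 = 18083458619180 + 23128916*I*√3462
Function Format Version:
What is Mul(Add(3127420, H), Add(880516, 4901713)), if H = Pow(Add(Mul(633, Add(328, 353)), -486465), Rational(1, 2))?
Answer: Add(18083458619180, Mul(23128916, I, Pow(3462, Rational(1, 2)))) ≈ Add(1.8083e+13, Mul(1.3609e+9, I))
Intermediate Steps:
H = Mul(4, I, Pow(3462, Rational(1, 2))) (H = Pow(Add(Mul(633, 681), -486465), Rational(1, 2)) = Pow(Add(431073, -486465), Rational(1, 2)) = Pow(-55392, Rational(1, 2)) = Mul(4, I, Pow(3462, Rational(1, 2))) ≈ Mul(235.35, I))
Mul(Add(3127420, H), Add(880516, 4901713)) = Mul(Add(3127420, Mul(4, I, Pow(3462, Rational(1, 2)))), Add(880516, 4901713)) = Mul(Add(3127420, Mul(4, I, Pow(3462, Rational(1, 2)))), 5782229) = Add(18083458619180, Mul(23128916, I, Pow(3462, Rational(1, 2))))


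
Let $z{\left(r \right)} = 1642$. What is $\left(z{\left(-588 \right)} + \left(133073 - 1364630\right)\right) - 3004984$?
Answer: $-4234899$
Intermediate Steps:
$\left(z{\left(-588 \right)} + \left(133073 - 1364630\right)\right) - 3004984 = \left(1642 + \left(133073 - 1364630\right)\right) - 3004984 = \left(1642 - 1231557\right) - 3004984 = -1229915 - 3004984 = -4234899$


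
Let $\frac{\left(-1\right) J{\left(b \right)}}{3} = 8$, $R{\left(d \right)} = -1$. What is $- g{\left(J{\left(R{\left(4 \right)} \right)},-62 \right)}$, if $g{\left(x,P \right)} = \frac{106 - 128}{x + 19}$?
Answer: $- \frac{22}{5} \approx -4.4$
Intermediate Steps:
$J{\left(b \right)} = -24$ ($J{\left(b \right)} = \left(-3\right) 8 = -24$)
$g{\left(x,P \right)} = - \frac{22}{19 + x}$
$- g{\left(J{\left(R{\left(4 \right)} \right)},-62 \right)} = - \frac{-22}{19 - 24} = - \frac{-22}{-5} = - \frac{\left(-22\right) \left(-1\right)}{5} = \left(-1\right) \frac{22}{5} = - \frac{22}{5}$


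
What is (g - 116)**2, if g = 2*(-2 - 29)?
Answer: 31684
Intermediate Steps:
g = -62 (g = 2*(-31) = -62)
(g - 116)**2 = (-62 - 116)**2 = (-178)**2 = 31684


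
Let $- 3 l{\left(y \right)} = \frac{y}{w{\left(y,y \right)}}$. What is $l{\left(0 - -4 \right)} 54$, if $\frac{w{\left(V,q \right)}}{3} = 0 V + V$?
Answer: $-6$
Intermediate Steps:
$w{\left(V,q \right)} = 3 V$ ($w{\left(V,q \right)} = 3 \left(0 V + V\right) = 3 \left(0 + V\right) = 3 V$)
$l{\left(y \right)} = - \frac{1}{9}$ ($l{\left(y \right)} = - \frac{y \frac{1}{3 y}}{3} = \left(- \frac{1}{3}\right) \frac{1}{3} = - \frac{1}{9}$)
$l{\left(0 - -4 \right)} 54 = \left(- \frac{1}{9}\right) 54 = -6$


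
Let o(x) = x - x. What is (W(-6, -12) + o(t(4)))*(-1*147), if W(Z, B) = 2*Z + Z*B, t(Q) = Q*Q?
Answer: -8820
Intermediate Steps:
t(Q) = Q**2
W(Z, B) = 2*Z + B*Z
o(x) = 0
(W(-6, -12) + o(t(4)))*(-1*147) = (-6*(2 - 12) + 0)*(-1*147) = (-6*(-10) + 0)*(-147) = (60 + 0)*(-147) = 60*(-147) = -8820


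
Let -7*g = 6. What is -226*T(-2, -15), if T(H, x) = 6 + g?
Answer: -8136/7 ≈ -1162.3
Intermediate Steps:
g = -6/7 (g = -⅐*6 = -6/7 ≈ -0.85714)
T(H, x) = 36/7 (T(H, x) = 6 - 6/7 = 36/7)
-226*T(-2, -15) = -226*36/7 = -8136/7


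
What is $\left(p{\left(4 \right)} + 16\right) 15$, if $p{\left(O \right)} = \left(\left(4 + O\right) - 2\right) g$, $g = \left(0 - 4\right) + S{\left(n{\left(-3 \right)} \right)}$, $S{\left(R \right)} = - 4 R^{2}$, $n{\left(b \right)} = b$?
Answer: $-3360$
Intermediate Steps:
$g = -40$ ($g = \left(0 - 4\right) - 4 \left(-3\right)^{2} = -4 - 36 = -40$)
$p{\left(O \right)} = -80 - 40 O$ ($p{\left(O \right)} = \left(\left(4 + O\right) - 2\right) \left(-40\right) = \left(2 + O\right) \left(-40\right) = -80 - 40 O$)
$\left(p{\left(4 \right)} + 16\right) 15 = \left(\left(-80 - 160\right) + 16\right) 15 = \left(-240 + 16\right) 15 = \left(-224\right) 15 = -3360$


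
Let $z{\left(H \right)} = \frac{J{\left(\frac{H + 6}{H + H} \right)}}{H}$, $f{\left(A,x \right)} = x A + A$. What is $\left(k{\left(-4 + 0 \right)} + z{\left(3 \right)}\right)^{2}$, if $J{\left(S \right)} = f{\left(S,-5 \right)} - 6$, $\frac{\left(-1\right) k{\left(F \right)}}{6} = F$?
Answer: $400$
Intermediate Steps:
$f{\left(A,x \right)} = A + A x$ ($f{\left(A,x \right)} = A x + A = A + A x$)
$k{\left(F \right)} = - 6 F$
$J{\left(S \right)} = -6 - 4 S$ ($J{\left(S \right)} = S \left(1 - 5\right) - 6 = S \left(-4\right) - 6 = - 4 S - 6 = -6 - 4 S$)
$z{\left(H \right)} = \frac{-6 - \frac{2 \left(6 + H\right)}{H}}{H}$ ($z{\left(H \right)} = \frac{-6 - 4 \frac{H + 6}{H + H}}{H} = \frac{-6 - 4 \frac{6 + H}{2 H}}{H} = \frac{-6 - \frac{2 \left(6 + H\right)}{H}}{H}$)
$\left(k{\left(-4 + 0 \right)} + z{\left(3 \right)}\right)^{2} = \left(- 6 \left(-4 + 0\right) + \frac{4 \left(-3 - 6\right)}{9}\right)^{2} = \left(\left(-6\right) \left(-4\right) + 4 \cdot \frac{1}{9} \left(-3 - 6\right)\right)^{2} = \left(24 + 4 \cdot \frac{1}{9} \left(-9\right)\right)^{2} = \left(24 - 4\right)^{2} = 20^{2} = 400$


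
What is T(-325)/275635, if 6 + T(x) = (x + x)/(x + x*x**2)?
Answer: -316877/14557111255 ≈ -2.1768e-5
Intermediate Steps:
T(x) = -6 + 2*x/(x + x**3) (T(x) = -6 + (x + x)/(x + x*x**2) = -6 + (2*x)/(x + x**3) = -6 + 2*x/(x + x**3))
T(-325)/275635 = (2*(-2 - 3*(-325)**2)/(1 + (-325)**2))/275635 = (2*(-2 - 3*105625)/(1 + 105625))*(1/275635) = (2*(-2 - 316875)/105626)*(1/275635) = (2*(1/105626)*(-316877))*(1/275635) = -316877/52813*1/275635 = -316877/14557111255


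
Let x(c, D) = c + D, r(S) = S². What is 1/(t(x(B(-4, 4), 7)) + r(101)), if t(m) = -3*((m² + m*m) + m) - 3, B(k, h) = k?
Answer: 1/10135 ≈ 9.8668e-5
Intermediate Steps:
x(c, D) = D + c
t(m) = -3 - 6*m² - 3*m (t(m) = -3*((m² + m²) + m) - 3 = -3*(2*m² + m) - 3 = -3*(m + 2*m²) - 3 = (-6*m² - 3*m) - 3 = -3 - 6*m² - 3*m)
1/(t(x(B(-4, 4), 7)) + r(101)) = 1/((-3 - 6*(7 - 4)² - 3*(7 - 4)) + 101²) = 1/((-3 - 6*3² - 3*3) + 10201) = 1/((-3 - 6*9 - 9) + 10201) = 1/((-3 - 54 - 9) + 10201) = 1/(-66 + 10201) = 1/10135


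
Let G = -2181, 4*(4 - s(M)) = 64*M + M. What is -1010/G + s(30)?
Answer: -2107007/4362 ≈ -483.04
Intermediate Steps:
s(M) = 4 - 65*M/4 (s(M) = 4 - (64*M + M)/4 = 4 - 65*M/4)
-1010/G + s(30) = -1010/(-2181) + (4 - 65/4*30) = -1010*(-1/2181) + (4 - 975/2) = 1010/2181 - 967/2 = -2107007/4362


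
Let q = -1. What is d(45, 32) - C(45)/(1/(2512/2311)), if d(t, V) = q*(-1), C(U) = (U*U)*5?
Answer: -25431689/2311 ≈ -11005.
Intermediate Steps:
C(U) = 5*U² (C(U) = U²*5 = 5*U²)
d(t, V) = 1 (d(t, V) = -1*(-1) = 1)
d(45, 32) - C(45)/(1/(2512/2311)) = 1 - 5*45²/(1/(2512/2311)) = 1 - 5*2025/(1/(2512*(1/2311))) = 1 - 10125/(1/(2512/2311)) = 1 - 10125/2311/2512 = 1 - 10125*2512/2311 = 1 - 1*25434000/2311 = 1 - 25434000/2311 = -25431689/2311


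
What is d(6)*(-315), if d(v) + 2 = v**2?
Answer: -10710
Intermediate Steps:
d(v) = -2 + v**2
d(6)*(-315) = (-2 + 6**2)*(-315) = (-2 + 36)*(-315) = 34*(-315) = -10710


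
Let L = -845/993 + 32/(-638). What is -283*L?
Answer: 80780369/316767 ≈ 255.02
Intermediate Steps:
L = -285443/316767 (L = -845*1/993 + 32*(-1/638) = -845/993 - 16/319 = -285443/316767 ≈ -0.90111)
-283*L = -283*(-285443/316767) = 80780369/316767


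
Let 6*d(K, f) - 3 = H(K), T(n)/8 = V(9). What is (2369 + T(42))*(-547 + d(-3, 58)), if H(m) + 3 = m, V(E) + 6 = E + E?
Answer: -2699175/2 ≈ -1.3496e+6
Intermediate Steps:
V(E) = -6 + 2*E (V(E) = -6 + (E + E) = -6 + 2*E)
H(m) = -3 + m
T(n) = 96 (T(n) = 8*(-6 + 2*9) = 8*(-6 + 18) = 8*12 = 96)
d(K, f) = K/6 (d(K, f) = 1/2 + (-3 + K)/6 = 1/2 + (-1/2 + K/6) = K/6)
(2369 + T(42))*(-547 + d(-3, 58)) = (2369 + 96)*(-547 + (1/6)*(-3)) = 2465*(-547 - 1/2) = 2465*(-1095/2) = -2699175/2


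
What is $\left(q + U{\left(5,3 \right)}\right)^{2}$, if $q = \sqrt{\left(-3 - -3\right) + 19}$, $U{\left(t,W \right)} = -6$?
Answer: $\left(6 - \sqrt{19}\right)^{2} \approx 2.6932$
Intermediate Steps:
$q = \sqrt{19}$ ($q = \sqrt{\left(-3 + 3\right) + 19} = \sqrt{0 + 19} = \sqrt{19} \approx 4.3589$)
$\left(q + U{\left(5,3 \right)}\right)^{2} = \left(\sqrt{19} - 6\right)^{2} = \left(-6 + \sqrt{19}\right)^{2}$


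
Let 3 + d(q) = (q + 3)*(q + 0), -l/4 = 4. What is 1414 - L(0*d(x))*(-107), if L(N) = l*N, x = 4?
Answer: 1414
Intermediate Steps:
l = -16 (l = -4*4 = -16)
d(q) = -3 + q*(3 + q) (d(q) = -3 + (q + 3)*(q + 0) = -3 + (3 + q)*q = -3 + q*(3 + q))
L(N) = -16*N
1414 - L(0*d(x))*(-107) = 1414 - (-0*(-3 + 4² + 3*4))*(-107) = 1414 - (-0*(-3 + 16 + 12))*(-107) = 1414 - (-0*25)*(-107) = 1414 - (-16*0)*(-107) = 1414 - 0*(-107) = 1414 - 1*0 = 1414 + 0 = 1414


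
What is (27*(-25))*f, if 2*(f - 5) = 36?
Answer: -15525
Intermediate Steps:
f = 23 (f = 5 + (½)*36 = 5 + 18 = 23)
(27*(-25))*f = (27*(-25))*23 = -675*23 = -15525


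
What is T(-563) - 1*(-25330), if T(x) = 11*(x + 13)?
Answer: 19280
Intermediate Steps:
T(x) = 143 + 11*x (T(x) = 11*(13 + x) = 143 + 11*x)
T(-563) - 1*(-25330) = (143 + 11*(-563)) - 1*(-25330) = (143 - 6193) + 25330 = -6050 + 25330 = 19280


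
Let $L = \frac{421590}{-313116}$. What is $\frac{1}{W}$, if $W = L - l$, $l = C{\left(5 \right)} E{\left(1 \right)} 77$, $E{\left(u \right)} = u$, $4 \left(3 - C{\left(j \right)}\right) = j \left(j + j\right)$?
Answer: $\frac{26093}{19051897} \approx 0.0013696$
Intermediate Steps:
$L = - \frac{70265}{52186}$ ($L = 421590 \left(- \frac{1}{313116}\right) = - \frac{70265}{52186} \approx -1.3464$)
$C{\left(j \right)} = 3 - \frac{j^{2}}{2}$ ($C{\left(j \right)} = 3 - \frac{j \left(j + j\right)}{4} = 3 - \frac{j 2 j}{4} = 3 - \frac{2 j^{2}}{4} = 3 - \frac{j^{2}}{2}$)
$l = - \frac{1463}{2}$ ($l = \left(3 - \frac{5^{2}}{2}\right) 1 \cdot 77 = \left(3 - \frac{25}{2}\right) 1 \cdot 77 = \left(- \frac{19}{2}\right) 1 \cdot 77 = \left(- \frac{19}{2}\right) 77 = - \frac{1463}{2} \approx -731.5$)
$W = \frac{19051897}{26093}$ ($W = - \frac{70265}{52186} - - \frac{1463}{2} = - \frac{70265}{52186} + \frac{1463}{2} = \frac{19051897}{26093} \approx 730.15$)
$\frac{1}{W} = \frac{1}{\frac{19051897}{26093}} = \frac{26093}{19051897}$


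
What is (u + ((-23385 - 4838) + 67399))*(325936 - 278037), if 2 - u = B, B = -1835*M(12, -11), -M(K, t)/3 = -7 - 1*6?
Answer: 5304478957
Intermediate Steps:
M(K, t) = 39 (M(K, t) = -3*(-7 - 1*6) = -3*(-7 - 6) = -3*(-13) = 39)
B = -71565 (B = -1835*39 = -71565)
u = 71567 (u = 2 - 1*(-71565) = 2 + 71565 = 71567)
(u + ((-23385 - 4838) + 67399))*(325936 - 278037) = (71567 + ((-23385 - 4838) + 67399))*(325936 - 278037) = (71567 + (-28223 + 67399))*47899 = (71567 + 39176)*47899 = 110743*47899 = 5304478957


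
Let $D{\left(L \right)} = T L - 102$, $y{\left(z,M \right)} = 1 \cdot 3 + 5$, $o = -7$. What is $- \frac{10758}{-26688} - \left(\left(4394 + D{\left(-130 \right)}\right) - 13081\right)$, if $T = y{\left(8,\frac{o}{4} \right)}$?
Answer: $\frac{43721185}{4448} \approx 9829.4$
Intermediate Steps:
$y{\left(z,M \right)} = 8$ ($y{\left(z,M \right)} = 3 + 5 = 8$)
$T = 8$
$D{\left(L \right)} = -102 + 8 L$ ($D{\left(L \right)} = 8 L - 102 = -102 + 8 L$)
$- \frac{10758}{-26688} - \left(\left(4394 + D{\left(-130 \right)}\right) - 13081\right) = - \frac{10758}{-26688} - \left(\left(4394 + \left(-102 + 8 \left(-130\right)\right)\right) - 13081\right) = \left(-10758\right) \left(- \frac{1}{26688}\right) - \left(\left(4394 - 1142\right) - 13081\right) = \frac{1793}{4448} - \left(\left(4394 - 1142\right) - 13081\right) = \frac{1793}{4448} - \left(3252 - 13081\right) = \frac{1793}{4448} - -9829 = \frac{1793}{4448} + 9829 = \frac{43721185}{4448}$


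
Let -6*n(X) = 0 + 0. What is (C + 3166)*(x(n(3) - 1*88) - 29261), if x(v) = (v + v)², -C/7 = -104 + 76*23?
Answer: -14306530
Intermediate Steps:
n(X) = 0 (n(X) = -(0 + 0)/6 = -⅙*0 = 0)
C = -11508 (C = -7*(-104 + 76*23) = -7*(-104 + 1748) = -7*1644 = -11508)
x(v) = 4*v² (x(v) = (2*v)² = 4*v²)
(C + 3166)*(x(n(3) - 1*88) - 29261) = (-11508 + 3166)*(4*(0 - 1*88)² - 29261) = -8342*(4*(0 - 88)² - 29261) = -8342*(4*(-88)² - 29261) = -8342*(4*7744 - 29261) = -8342*(30976 - 29261) = -8342*1715 = -14306530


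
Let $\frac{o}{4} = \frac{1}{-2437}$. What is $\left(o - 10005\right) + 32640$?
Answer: $\frac{55161491}{2437} \approx 22635.0$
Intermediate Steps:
$o = - \frac{4}{2437}$ ($o = \frac{4}{-2437} = 4 \left(- \frac{1}{2437}\right) = - \frac{4}{2437} \approx -0.0016414$)
$\left(o - 10005\right) + 32640 = \left(- \frac{4}{2437} - 10005\right) + 32640 = - \frac{24382189}{2437} + 32640 = \frac{55161491}{2437}$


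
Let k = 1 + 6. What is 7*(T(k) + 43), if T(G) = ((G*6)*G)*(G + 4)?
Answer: 22939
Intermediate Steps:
k = 7
T(G) = 6*G²*(4 + G) (T(G) = ((6*G)*G)*(4 + G) = (6*G²)*(4 + G) = 6*G²*(4 + G))
7*(T(k) + 43) = 7*(6*7²*(4 + 7) + 43) = 7*(6*49*11 + 43) = 7*(3234 + 43) = 7*3277 = 22939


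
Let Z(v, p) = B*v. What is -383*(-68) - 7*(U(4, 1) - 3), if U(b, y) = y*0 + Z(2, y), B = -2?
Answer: 26093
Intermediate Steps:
Z(v, p) = -2*v
U(b, y) = -4 (U(b, y) = y*0 - 2*2 = 0 - 4 = -4)
-383*(-68) - 7*(U(4, 1) - 3) = -383*(-68) - 7*(-4 - 3) = 26044 - 7*(-7) = 26044 + 49 = 26093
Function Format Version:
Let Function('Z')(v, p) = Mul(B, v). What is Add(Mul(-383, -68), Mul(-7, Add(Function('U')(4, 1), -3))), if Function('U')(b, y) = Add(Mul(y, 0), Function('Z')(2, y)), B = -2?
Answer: 26093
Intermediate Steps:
Function('Z')(v, p) = Mul(-2, v)
Function('U')(b, y) = -4 (Function('U')(b, y) = Add(Mul(y, 0), Mul(-2, 2)) = Add(0, -4) = -4)
Add(Mul(-383, -68), Mul(-7, Add(Function('U')(4, 1), -3))) = Add(Mul(-383, -68), Mul(-7, Add(-4, -3))) = Add(26044, Mul(-7, -7)) = Add(26044, 49) = 26093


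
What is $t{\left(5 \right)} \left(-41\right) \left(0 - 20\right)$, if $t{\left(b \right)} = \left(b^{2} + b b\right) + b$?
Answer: $45100$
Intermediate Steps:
$t{\left(b \right)} = b + 2 b^{2}$ ($t{\left(b \right)} = \left(b^{2} + b^{2}\right) + b = 2 b^{2} + b = b + 2 b^{2}$)
$t{\left(5 \right)} \left(-41\right) \left(0 - 20\right) = 5 \left(1 + 2 \cdot 5\right) \left(-41\right) \left(0 - 20\right) = 5 \left(1 + 10\right) \left(-41\right) \left(0 - 20\right) = 5 \cdot 11 \left(-41\right) \left(-20\right) = 55 \left(-41\right) \left(-20\right) = \left(-2255\right) \left(-20\right) = 45100$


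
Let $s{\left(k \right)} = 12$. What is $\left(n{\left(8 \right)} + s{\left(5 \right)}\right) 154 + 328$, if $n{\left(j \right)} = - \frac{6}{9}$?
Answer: $\frac{6220}{3} \approx 2073.3$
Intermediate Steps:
$n{\left(j \right)} = - \frac{2}{3}$ ($n{\left(j \right)} = \left(-6\right) \frac{1}{9} = - \frac{2}{3}$)
$\left(n{\left(8 \right)} + s{\left(5 \right)}\right) 154 + 328 = \left(- \frac{2}{3} + 12\right) 154 + 328 = \frac{34}{3} \cdot 154 + 328 = \frac{5236}{3} + 328 = \frac{6220}{3}$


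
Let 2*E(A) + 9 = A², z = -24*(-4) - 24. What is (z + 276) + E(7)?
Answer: 368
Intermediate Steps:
z = 72 (z = 96 - 24 = 72)
E(A) = -9/2 + A²/2
(z + 276) + E(7) = (72 + 276) + (-9/2 + (½)*7²) = 348 + (-9/2 + (½)*49) = 348 + (-9/2 + 49/2) = 348 + 20 = 368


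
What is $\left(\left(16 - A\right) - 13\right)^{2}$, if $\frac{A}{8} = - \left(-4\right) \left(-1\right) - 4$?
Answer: $4489$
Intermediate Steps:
$A = -64$ ($A = 8 \left(- \left(-4\right) \left(-1\right) - 4\right) = 8 \left(\left(-1\right) 4 - 4\right) = 8 \left(-4 - 4\right) = 8 \left(-8\right) = -64$)
$\left(\left(16 - A\right) - 13\right)^{2} = \left(\left(16 - -64\right) - 13\right)^{2} = \left(\left(16 + 64\right) - 13\right)^{2} = \left(80 - 13\right)^{2} = 67^{2} = 4489$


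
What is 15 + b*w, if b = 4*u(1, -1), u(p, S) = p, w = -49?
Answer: -181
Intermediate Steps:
b = 4 (b = 4*1 = 4)
15 + b*w = 15 + 4*(-49) = 15 - 196 = -181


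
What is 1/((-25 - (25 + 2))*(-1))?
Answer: 1/52 ≈ 0.019231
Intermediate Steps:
1/((-25 - (25 + 2))*(-1)) = 1/((-25 - 1*27)*(-1)) = 1/((-25 - 27)*(-1)) = 1/(-52*(-1)) = 1/52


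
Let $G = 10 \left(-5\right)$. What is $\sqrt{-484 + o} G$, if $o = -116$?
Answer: $- 500 i \sqrt{6} \approx - 1224.7 i$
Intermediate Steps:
$G = -50$
$\sqrt{-484 + o} G = \sqrt{-484 - 116} \left(-50\right) = \sqrt{-600} \left(-50\right) = 10 i \sqrt{6} \left(-50\right) = - 500 i \sqrt{6}$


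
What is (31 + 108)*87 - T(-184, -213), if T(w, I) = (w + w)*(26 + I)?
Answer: -56723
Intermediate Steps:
T(w, I) = 2*w*(26 + I) (T(w, I) = (2*w)*(26 + I) = 2*w*(26 + I))
(31 + 108)*87 - T(-184, -213) = (31 + 108)*87 - 2*(-184)*(26 - 213) = 139*87 - 2*(-184)*(-187) = 12093 - 1*68816 = 12093 - 68816 = -56723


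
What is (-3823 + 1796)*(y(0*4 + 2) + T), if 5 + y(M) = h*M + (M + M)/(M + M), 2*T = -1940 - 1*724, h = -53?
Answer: 2922934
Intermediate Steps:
T = -1332 (T = (-1940 - 1*724)/2 = (-1940 - 724)/2 = (½)*(-2664) = -1332)
y(M) = -4 - 53*M (y(M) = -5 + (-53*M + (M + M)/(M + M)) = -5 + (-53*M + (2*M)/((2*M))) = -5 + (-53*M + (2*M)*(1/(2*M))) = -5 + (-53*M + 1) = -5 + (1 - 53*M) = -4 - 53*M)
(-3823 + 1796)*(y(0*4 + 2) + T) = (-3823 + 1796)*((-4 - 53*(0*4 + 2)) - 1332) = -2027*((-4 - 53*(0 + 2)) - 1332) = -2027*((-4 - 53*2) - 1332) = -2027*((-4 - 106) - 1332) = -2027*(-110 - 1332) = -2027*(-1442) = 2922934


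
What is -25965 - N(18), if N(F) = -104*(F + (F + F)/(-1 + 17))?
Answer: -23859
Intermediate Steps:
N(F) = -117*F (N(F) = -104*(F + (2*F)/16) = -104*(F + (2*F)*(1/16)) = -104*(F + F/8) = -117*F)
-25965 - N(18) = -25965 - (-117)*18 = -25965 - 1*(-2106) = -25965 + 2106 = -23859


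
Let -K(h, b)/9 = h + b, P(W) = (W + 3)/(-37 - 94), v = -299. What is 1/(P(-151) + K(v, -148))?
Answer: 131/527161 ≈ 0.00024850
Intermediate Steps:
P(W) = -3/131 - W/131 (P(W) = (3 + W)/(-131) = (3 + W)*(-1/131) = -3/131 - W/131)
K(h, b) = -9*b - 9*h (K(h, b) = -9*(h + b) = -9*(b + h) = -9*b - 9*h)
1/(P(-151) + K(v, -148)) = 1/((-3/131 - 1/131*(-151)) + (-9*(-148) - 9*(-299))) = 1/((-3/131 + 151/131) + (1332 + 2691)) = 1/(148/131 + 4023) = 1/(527161/131) = 131/527161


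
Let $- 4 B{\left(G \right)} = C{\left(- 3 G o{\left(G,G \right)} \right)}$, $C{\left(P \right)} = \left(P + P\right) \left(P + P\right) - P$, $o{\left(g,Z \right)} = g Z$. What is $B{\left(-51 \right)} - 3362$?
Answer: $- \frac{633465976331}{4} \approx -1.5837 \cdot 10^{11}$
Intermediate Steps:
$o{\left(g,Z \right)} = Z g$
$C{\left(P \right)} = - P + 4 P^{2}$ ($C{\left(P \right)} = 2 P 2 P - P = 4 P^{2} - P = - P + 4 P^{2}$)
$B{\left(G \right)} = \frac{3 G^{3} \left(-1 - 12 G^{3}\right)}{4}$ ($B{\left(G \right)} = - \frac{- 3 G G G \left(-1 + 4 - 3 G G G\right)}{4} = - \frac{- 3 G G^{2} \left(-1 + 4 - 3 G G^{2}\right)}{4} = - \frac{- 3 G^{3} \left(-1 + 4 \left(- 3 G^{3}\right)\right)}{4} = - \frac{- 3 G^{3} \left(-1 - 12 G^{3}\right)}{4} = - \frac{\left(-3\right) G^{3} \left(-1 - 12 G^{3}\right)}{4} = \frac{3 G^{3} \left(-1 - 12 G^{3}\right)}{4}$)
$B{\left(-51 \right)} - 3362 = \left(-51\right)^{3} \left(- \frac{3}{4} - 9 \left(-51\right)^{3}\right) - 3362 = - 132651 \left(- \frac{3}{4} - -1193859\right) - 3362 = - 132651 \left(- \frac{3}{4} + 1193859\right) - 3362 = \left(-132651\right) \frac{4775433}{4} - 3362 = - \frac{633465962883}{4} - 3362 = - \frac{633465976331}{4}$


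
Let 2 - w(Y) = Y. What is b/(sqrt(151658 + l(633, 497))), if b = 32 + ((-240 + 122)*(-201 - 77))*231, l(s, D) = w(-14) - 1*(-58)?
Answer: 3788878*sqrt(37933)/37933 ≈ 19454.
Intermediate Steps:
w(Y) = 2 - Y
l(s, D) = 74 (l(s, D) = (2 - 1*(-14)) - 1*(-58) = (2 + 14) + 58 = 16 + 58 = 74)
b = 7577756 (b = 32 - 118*(-278)*231 = 32 + 32804*231 = 32 + 7577724 = 7577756)
b/(sqrt(151658 + l(633, 497))) = 7577756/(sqrt(151658 + 74)) = 7577756/(sqrt(151732)) = 7577756/((2*sqrt(37933))) = 7577756*(sqrt(37933)/75866) = 3788878*sqrt(37933)/37933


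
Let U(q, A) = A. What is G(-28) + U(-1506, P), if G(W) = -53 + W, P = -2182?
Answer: -2263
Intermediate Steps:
G(-28) + U(-1506, P) = (-53 - 28) - 2182 = -81 - 2182 = -2263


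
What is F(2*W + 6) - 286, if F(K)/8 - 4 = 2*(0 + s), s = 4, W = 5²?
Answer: -190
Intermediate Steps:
W = 25
F(K) = 96 (F(K) = 32 + 8*(2*(0 + 4)) = 32 + 8*(2*4) = 32 + 8*8 = 32 + 64 = 96)
F(2*W + 6) - 286 = 96 - 286 = -190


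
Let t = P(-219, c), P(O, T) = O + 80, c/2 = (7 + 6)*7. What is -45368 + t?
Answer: -45507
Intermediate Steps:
c = 182 (c = 2*((7 + 6)*7) = 2*(13*7) = 2*91 = 182)
P(O, T) = 80 + O
t = -139 (t = 80 - 219 = -139)
-45368 + t = -45368 - 139 = -45507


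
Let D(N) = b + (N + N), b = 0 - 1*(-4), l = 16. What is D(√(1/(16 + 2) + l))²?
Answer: 722/9 + 136*√2/3 ≈ 144.33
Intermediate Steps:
b = 4 (b = 0 + 4 = 4)
D(N) = 4 + 2*N (D(N) = 4 + (N + N) = 4 + 2*N)
D(√(1/(16 + 2) + l))² = (4 + 2*√(1/(16 + 2) + 16))² = (4 + 2*√(1/18 + 16))² = (4 + 2*√(289/18))² = (4 + 2*(17*√2/6))² = (4 + 17*√2/3)²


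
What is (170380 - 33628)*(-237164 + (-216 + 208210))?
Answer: -3989055840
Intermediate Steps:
(170380 - 33628)*(-237164 + (-216 + 208210)) = 136752*(-237164 + 207994) = 136752*(-29170) = -3989055840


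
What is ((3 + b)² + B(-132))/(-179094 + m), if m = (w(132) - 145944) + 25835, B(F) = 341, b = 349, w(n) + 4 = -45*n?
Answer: -124245/305147 ≈ -0.40716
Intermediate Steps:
w(n) = -4 - 45*n
m = -126053 (m = ((-4 - 45*132) - 145944) + 25835 = ((-4 - 5940) - 145944) + 25835 = (-5944 - 145944) + 25835 = -151888 + 25835 = -126053)
((3 + b)² + B(-132))/(-179094 + m) = ((3 + 349)² + 341)/(-179094 - 126053) = (352² + 341)/(-305147) = (123904 + 341)*(-1/305147) = 124245*(-1/305147) = -124245/305147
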